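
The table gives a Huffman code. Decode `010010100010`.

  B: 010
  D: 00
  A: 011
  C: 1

BBCDB

Read left to right; each codeword is recognised as soon as it completes (prefix code):
  010→B | 010→B | 1→C | 00→D | 010→B
Decoded message: BBCDB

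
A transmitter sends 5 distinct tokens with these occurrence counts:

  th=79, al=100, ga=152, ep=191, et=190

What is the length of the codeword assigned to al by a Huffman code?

Build the tree from the bottom:
th(79) + al(100) → 179
ga(152) + 179 → 331
et(190) + ep(191) → 381
331 + 381 → 712
al's leaf is at depth 3, giving a 3-bit codeword.

3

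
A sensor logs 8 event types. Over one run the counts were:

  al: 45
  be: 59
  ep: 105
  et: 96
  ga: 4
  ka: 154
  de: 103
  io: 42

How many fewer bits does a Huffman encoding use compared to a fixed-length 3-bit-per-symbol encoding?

Fixed-length: 3 bits × 608 symbols = 1824 bits.
Huffman merges:
combine ga(4), io(42) → 46
combine al(45), 46 → 91
combine be(59), 91 → 150
combine et(96), de(103) → 199
combine ep(105), 150 → 255
combine ka(154), 199 → 353
combine 255, 353 → 608
Huffman total = 46 + 91 + 150 + 199 + 255 + 353 + 608 = 1702 bits.
Saving = 1824 − 1702 = 122 bits.

122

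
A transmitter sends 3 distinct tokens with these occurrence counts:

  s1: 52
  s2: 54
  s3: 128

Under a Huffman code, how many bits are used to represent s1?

Build the tree from the bottom:
s1(52) + s2(54) → 106
106 + s3(128) → 234
s1 sits 2 levels below the root, so its codeword is 2 bits.

2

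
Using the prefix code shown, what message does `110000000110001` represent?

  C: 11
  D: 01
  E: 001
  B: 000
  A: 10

CBBDAE

Read left to right; each codeword is recognised as soon as it completes (prefix code):
  11→C | 000→B | 000→B | 01→D | 10→A | 001→E
Decoded message: CBBDAE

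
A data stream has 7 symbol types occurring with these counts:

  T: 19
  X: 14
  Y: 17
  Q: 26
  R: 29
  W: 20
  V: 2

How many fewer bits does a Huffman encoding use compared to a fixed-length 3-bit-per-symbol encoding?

39

Fixed-length: 3 bits × 127 symbols = 381 bits.
Huffman merges:
combine V(2), X(14) → 16
combine 16, Y(17) → 33
combine T(19), W(20) → 39
combine Q(26), R(29) → 55
combine 33, 39 → 72
combine 55, 72 → 127
Huffman total = 16 + 33 + 39 + 55 + 72 + 127 = 342 bits.
Saving = 381 − 342 = 39 bits.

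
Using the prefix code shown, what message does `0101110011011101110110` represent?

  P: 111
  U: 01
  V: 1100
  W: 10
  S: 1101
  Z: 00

Read left to right; each codeword is recognised as soon as it completes (prefix code):
  01→U | 01→U | 1100→V | 1101→S | 1101→S | 1101→S | 10→W
Decoded message: UUVSSSW

UUVSSSW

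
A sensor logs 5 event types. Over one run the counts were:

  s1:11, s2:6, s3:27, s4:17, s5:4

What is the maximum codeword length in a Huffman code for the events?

4

Merge the two lowest-weight nodes at each step:
combine s5(4), s2(6) → 10
combine 10, s1(11) → 21
combine s4(17), 21 → 38
combine s3(27), 38 → 65
The rarest symbols sit at the bottom; the longest codeword is 4 bits.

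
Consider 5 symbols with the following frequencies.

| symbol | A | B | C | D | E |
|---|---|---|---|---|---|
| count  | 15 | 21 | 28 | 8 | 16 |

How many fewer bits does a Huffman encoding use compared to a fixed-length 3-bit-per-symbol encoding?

65

Fixed-length: 3 bits × 88 symbols = 264 bits.
Huffman merges:
combine D(8), A(15) → 23
combine E(16), B(21) → 37
combine 23, C(28) → 51
combine 37, 51 → 88
Huffman total = 23 + 37 + 51 + 88 = 199 bits.
Saving = 264 − 199 = 65 bits.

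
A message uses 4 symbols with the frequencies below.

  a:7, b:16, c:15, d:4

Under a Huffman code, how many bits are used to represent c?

Build the tree from the bottom:
combine d(4), a(7) → 11
combine 11, c(15) → 26
combine b(16), 26 → 42
c's leaf is at depth 2, giving a 2-bit codeword.

2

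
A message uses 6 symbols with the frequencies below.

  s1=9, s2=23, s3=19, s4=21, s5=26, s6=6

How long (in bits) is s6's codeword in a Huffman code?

4

Huffman merges, smallest pair first:
combine s6(6), s1(9) → 15
combine 15, s3(19) → 34
combine s4(21), s2(23) → 44
combine s5(26), 34 → 60
combine 44, 60 → 104
s6's leaf is at depth 4, giving a 4-bit codeword.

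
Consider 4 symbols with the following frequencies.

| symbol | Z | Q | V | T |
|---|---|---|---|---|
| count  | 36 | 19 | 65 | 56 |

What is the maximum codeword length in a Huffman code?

Merge the two lowest-weight nodes at each step:
combine Q(19), Z(36) → 55
combine 55, T(56) → 111
combine V(65), 111 → 176
The rarest symbols sit at the bottom; the longest codeword is 3 bits.

3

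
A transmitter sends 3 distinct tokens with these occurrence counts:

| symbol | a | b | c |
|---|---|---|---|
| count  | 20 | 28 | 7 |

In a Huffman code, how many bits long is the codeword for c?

2

Build the tree from the bottom:
c(7) + a(20) → 27
27 + b(28) → 55
The subtree containing c is merged 2 times, so code length = 2.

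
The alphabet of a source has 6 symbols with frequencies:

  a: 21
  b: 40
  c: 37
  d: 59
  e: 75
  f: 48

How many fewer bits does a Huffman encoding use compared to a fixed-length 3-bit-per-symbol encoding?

134

Fixed-length: 3 bits × 280 symbols = 840 bits.
Huffman merges:
combine a(21), c(37) → 58
combine b(40), f(48) → 88
combine 58, d(59) → 117
combine e(75), 88 → 163
combine 117, 163 → 280
Huffman total = 58 + 88 + 117 + 163 + 280 = 706 bits.
Saving = 840 − 706 = 134 bits.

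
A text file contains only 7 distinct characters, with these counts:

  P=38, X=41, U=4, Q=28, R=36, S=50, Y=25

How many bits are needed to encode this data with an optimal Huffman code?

604

Merge the two smallest weights repeatedly:
merge U(4) and Y(25): 29
merge Q(28) and 29: 57
merge R(36) and P(38): 74
merge X(41) and S(50): 91
merge 57 and 74: 131
merge 91 and 131: 222
The encoded length is the sum of every internal node's weight: 29 + 57 + 74 + 91 + 131 + 222 = 604 bits.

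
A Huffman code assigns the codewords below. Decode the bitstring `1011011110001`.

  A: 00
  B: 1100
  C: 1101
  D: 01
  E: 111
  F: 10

FCEAD

Read left to right; each codeword is recognised as soon as it completes (prefix code):
  10→F | 1101→C | 111→E | 00→A | 01→D
Decoded message: FCEAD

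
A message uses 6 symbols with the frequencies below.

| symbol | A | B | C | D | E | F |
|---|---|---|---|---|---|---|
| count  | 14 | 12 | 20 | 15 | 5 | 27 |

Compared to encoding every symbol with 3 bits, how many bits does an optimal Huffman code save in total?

Fixed-length: 3 bits × 93 symbols = 279 bits.
Huffman merges:
merge E(5) and B(12): 17
merge A(14) and D(15): 29
merge 17 and C(20): 37
merge F(27) and 29: 56
merge 37 and 56: 93
Huffman total = 17 + 29 + 37 + 56 + 93 = 232 bits.
Saving = 279 − 232 = 47 bits.

47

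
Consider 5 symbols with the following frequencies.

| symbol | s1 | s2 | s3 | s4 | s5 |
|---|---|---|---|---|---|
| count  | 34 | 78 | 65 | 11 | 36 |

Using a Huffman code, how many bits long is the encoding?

Greedily combine the two least-frequent nodes:
combine s4(11), s1(34) → 45
combine s5(36), 45 → 81
combine s3(65), s2(78) → 143
combine 81, 143 → 224
Each symbol's bit-cost is frequency × depth; summing gives 493 bits (equivalently 45 + 81 + 143 + 224).

493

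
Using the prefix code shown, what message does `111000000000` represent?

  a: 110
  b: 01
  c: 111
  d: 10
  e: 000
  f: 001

ceee

Read left to right; each codeword is recognised as soon as it completes (prefix code):
  111→c | 000→e | 000→e | 000→e
Decoded message: ceee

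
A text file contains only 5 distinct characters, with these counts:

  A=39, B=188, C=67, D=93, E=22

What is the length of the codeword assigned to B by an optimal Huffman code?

1

Build the tree from the bottom:
merge E(22) and A(39): 61
merge 61 and C(67): 128
merge D(93) and 128: 221
merge B(188) and 221: 409
B is a child of the root — depth 1, so its codeword is a single bit.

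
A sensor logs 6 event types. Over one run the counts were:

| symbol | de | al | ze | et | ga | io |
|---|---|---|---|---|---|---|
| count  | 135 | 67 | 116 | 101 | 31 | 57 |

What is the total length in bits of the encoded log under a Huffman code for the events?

1257

Build the Huffman tree bottom-up:
combine ga(31), io(57) → 88
combine al(67), 88 → 155
combine et(101), ze(116) → 217
combine de(135), 155 → 290
combine 217, 290 → 507
Each symbol's bit-cost is frequency × depth; summing gives 1257 bits (equivalently 88 + 155 + 217 + 290 + 507).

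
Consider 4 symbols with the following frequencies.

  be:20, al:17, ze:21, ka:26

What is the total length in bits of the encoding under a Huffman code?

168

Greedily combine the two least-frequent nodes:
merge al(17) and be(20): 37
merge ze(21) and ka(26): 47
merge 37 and 47: 84
Each symbol's bit-cost is frequency × depth; summing gives 168 bits (equivalently 37 + 47 + 84).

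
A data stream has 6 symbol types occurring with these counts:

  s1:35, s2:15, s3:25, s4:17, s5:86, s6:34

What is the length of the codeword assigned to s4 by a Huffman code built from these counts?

4

Repeatedly merge the two smallest:
s2(15) + s4(17) → 32
s3(25) + 32 → 57
s6(34) + s1(35) → 69
57 + 69 → 126
s5(86) + 126 → 212
s4 sits 4 levels below the root, so its codeword is 4 bits.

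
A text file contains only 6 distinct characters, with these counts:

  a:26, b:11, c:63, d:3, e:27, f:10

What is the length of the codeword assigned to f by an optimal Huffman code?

5

Build the tree from the bottom:
merge d(3) and f(10): 13
merge b(11) and 13: 24
merge 24 and a(26): 50
merge e(27) and 50: 77
merge c(63) and 77: 140
f's leaf is at depth 5, giving a 5-bit codeword.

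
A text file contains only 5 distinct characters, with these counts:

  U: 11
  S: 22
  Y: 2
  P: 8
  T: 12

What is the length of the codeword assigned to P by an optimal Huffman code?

4

Huffman merges, smallest pair first:
combine Y(2), P(8) → 10
combine 10, U(11) → 21
combine T(12), 21 → 33
combine S(22), 33 → 55
P sits 4 levels below the root, so its codeword is 4 bits.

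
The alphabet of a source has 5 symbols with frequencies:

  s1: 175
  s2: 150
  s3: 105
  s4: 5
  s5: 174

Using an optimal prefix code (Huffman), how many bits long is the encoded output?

1328

Merge the two smallest weights repeatedly:
merge s4(5) and s3(105): 110
merge 110 and s2(150): 260
merge s5(174) and s1(175): 349
merge 260 and 349: 609
Each symbol's bit-cost is frequency × depth; summing gives 1328 bits (equivalently 110 + 260 + 349 + 609).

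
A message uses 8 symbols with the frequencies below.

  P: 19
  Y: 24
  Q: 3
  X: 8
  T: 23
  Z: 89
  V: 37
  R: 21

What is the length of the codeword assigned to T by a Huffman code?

Repeatedly merge the two smallest:
combine Q(3), X(8) → 11
combine 11, P(19) → 30
combine R(21), T(23) → 44
combine Y(24), 30 → 54
combine V(37), 44 → 81
combine 54, 81 → 135
combine Z(89), 135 → 224
The subtree containing T is merged 4 times, so code length = 4.

4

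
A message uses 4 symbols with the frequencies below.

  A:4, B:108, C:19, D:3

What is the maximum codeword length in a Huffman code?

3

Merge the two lowest-weight nodes at each step:
combine D(3), A(4) → 7
combine 7, C(19) → 26
combine 26, B(108) → 134
Maximum depth reached is 3.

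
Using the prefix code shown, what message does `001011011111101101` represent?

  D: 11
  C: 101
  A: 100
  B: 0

Read left to right; each codeword is recognised as soon as it completes (prefix code):
  0→B | 0→B | 101→C | 101→C | 11→D | 11→D | 101→C | 101→C
Decoded message: BBCCDDCC

BBCCDDCC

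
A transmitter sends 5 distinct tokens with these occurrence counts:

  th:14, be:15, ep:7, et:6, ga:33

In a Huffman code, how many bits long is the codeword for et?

Build the tree from the bottom:
combine et(6), ep(7) → 13
combine 13, th(14) → 27
combine be(15), 27 → 42
combine ga(33), 42 → 75
et sits 4 levels below the root, so its codeword is 4 bits.

4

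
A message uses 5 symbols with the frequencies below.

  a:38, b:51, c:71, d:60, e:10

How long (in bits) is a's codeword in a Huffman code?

Huffman merges, smallest pair first:
combine e(10), a(38) → 48
combine 48, b(51) → 99
combine d(60), c(71) → 131
combine 99, 131 → 230
The subtree containing a is merged 3 times, so code length = 3.

3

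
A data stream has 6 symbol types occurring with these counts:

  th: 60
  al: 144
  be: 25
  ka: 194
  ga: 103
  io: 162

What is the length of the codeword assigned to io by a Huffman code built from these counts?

Build the tree from the bottom:
combine be(25), th(60) → 85
combine 85, ga(103) → 188
combine al(144), io(162) → 306
combine 188, ka(194) → 382
combine 306, 382 → 688
io sits 2 levels below the root, so its codeword is 2 bits.

2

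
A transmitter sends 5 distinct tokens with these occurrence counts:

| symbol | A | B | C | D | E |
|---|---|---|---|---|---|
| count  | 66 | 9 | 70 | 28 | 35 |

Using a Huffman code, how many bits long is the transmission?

Merge the two smallest weights repeatedly:
merge B(9) and D(28): 37
merge E(35) and 37: 72
merge A(66) and C(70): 136
merge 72 and 136: 208
The encoded length is the sum of every internal node's weight: 37 + 72 + 136 + 208 = 453 bits.

453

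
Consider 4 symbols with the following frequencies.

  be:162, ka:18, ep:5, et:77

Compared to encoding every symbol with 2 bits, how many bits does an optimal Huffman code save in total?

Fixed-length: 2 bits × 262 symbols = 524 bits.
Huffman merges:
combine ep(5), ka(18) → 23
combine 23, et(77) → 100
combine 100, be(162) → 262
Huffman total = 23 + 100 + 262 = 385 bits.
Saving = 524 − 385 = 139 bits.

139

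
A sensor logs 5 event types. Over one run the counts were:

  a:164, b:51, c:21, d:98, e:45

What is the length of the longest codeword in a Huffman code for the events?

4

Merge the two lowest-weight nodes at each step:
c(21) + e(45) → 66
b(51) + 66 → 117
d(98) + 117 → 215
a(164) + 215 → 379
Maximum depth reached is 4.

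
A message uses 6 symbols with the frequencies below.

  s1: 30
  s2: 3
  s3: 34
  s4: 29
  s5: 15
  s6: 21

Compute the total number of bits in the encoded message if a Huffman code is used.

321

Greedily combine the two least-frequent nodes:
combine s2(3), s5(15) → 18
combine 18, s6(21) → 39
combine s4(29), s1(30) → 59
combine s3(34), 39 → 73
combine 59, 73 → 132
Total encoded bits = sum of merged weights = 18 + 39 + 59 + 73 + 132 = 321.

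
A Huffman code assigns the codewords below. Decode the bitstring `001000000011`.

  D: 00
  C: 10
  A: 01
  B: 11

Read left to right; each codeword is recognised as soon as it completes (prefix code):
  00→D | 10→C | 00→D | 00→D | 00→D | 11→B
Decoded message: DCDDDB

DCDDDB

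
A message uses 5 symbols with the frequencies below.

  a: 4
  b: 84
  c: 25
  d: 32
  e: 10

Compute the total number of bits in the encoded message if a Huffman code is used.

Merge the two smallest weights repeatedly:
merge a(4) and e(10): 14
merge 14 and c(25): 39
merge d(32) and 39: 71
merge 71 and b(84): 155
Total encoded bits = sum of merged weights = 14 + 39 + 71 + 155 = 279.

279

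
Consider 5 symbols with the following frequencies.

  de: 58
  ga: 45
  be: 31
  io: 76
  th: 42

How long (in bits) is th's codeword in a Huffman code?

3

Build the tree from the bottom:
combine be(31), th(42) → 73
combine ga(45), de(58) → 103
combine 73, io(76) → 149
combine 103, 149 → 252
th sits 3 levels below the root, so its codeword is 3 bits.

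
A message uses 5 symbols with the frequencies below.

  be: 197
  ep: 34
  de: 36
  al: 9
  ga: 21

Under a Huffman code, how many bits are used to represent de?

2

Repeatedly merge the two smallest:
merge al(9) and ga(21): 30
merge 30 and ep(34): 64
merge de(36) and 64: 100
merge 100 and be(197): 297
The subtree containing de is merged 2 times, so code length = 2.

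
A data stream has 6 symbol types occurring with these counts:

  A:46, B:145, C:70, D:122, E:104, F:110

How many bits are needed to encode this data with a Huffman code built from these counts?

Merge the two smallest weights repeatedly:
combine A(46), C(70) → 116
combine E(104), F(110) → 214
combine 116, D(122) → 238
combine B(145), 214 → 359
combine 238, 359 → 597
Total encoded bits = sum of merged weights = 116 + 214 + 238 + 359 + 597 = 1524.

1524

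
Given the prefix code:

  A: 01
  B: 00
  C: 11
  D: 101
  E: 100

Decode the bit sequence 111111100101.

CCCED

Read left to right; each codeword is recognised as soon as it completes (prefix code):
  11→C | 11→C | 11→C | 100→E | 101→D
Decoded message: CCCED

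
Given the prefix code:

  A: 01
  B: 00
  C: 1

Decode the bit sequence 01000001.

Read left to right; each codeword is recognised as soon as it completes (prefix code):
  01→A | 00→B | 00→B | 01→A
Decoded message: ABBA

ABBA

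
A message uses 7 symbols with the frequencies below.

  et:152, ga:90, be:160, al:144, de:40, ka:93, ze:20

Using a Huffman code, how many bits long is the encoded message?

Greedily combine the two least-frequent nodes:
combine ze(20), de(40) → 60
combine 60, ga(90) → 150
combine ka(93), al(144) → 237
combine 150, et(152) → 302
combine be(160), 237 → 397
combine 302, 397 → 699
Each symbol's bit-cost is frequency × depth; summing gives 1845 bits (equivalently 60 + 150 + 237 + 302 + 397 + 699).

1845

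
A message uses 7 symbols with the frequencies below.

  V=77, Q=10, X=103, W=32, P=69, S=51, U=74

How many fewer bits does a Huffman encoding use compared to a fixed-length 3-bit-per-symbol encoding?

Fixed-length: 3 bits × 416 symbols = 1248 bits.
Huffman merges:
merge Q(10) and W(32): 42
merge 42 and S(51): 93
merge P(69) and U(74): 143
merge V(77) and 93: 170
merge X(103) and 143: 246
merge 170 and 246: 416
Huffman total = 42 + 93 + 143 + 170 + 246 + 416 = 1110 bits.
Saving = 1248 − 1110 = 138 bits.

138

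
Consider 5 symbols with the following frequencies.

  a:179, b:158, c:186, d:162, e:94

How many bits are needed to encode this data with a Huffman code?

Build the Huffman tree bottom-up:
e(94) + b(158) → 252
d(162) + a(179) → 341
c(186) + 252 → 438
341 + 438 → 779
Each symbol's bit-cost is frequency × depth; summing gives 1810 bits (equivalently 252 + 341 + 438 + 779).

1810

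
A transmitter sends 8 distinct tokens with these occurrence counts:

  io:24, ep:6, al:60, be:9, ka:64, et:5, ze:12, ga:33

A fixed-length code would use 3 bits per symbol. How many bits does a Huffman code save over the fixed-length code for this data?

Fixed-length: 3 bits × 213 symbols = 639 bits.
Huffman merges:
et(5) + ep(6) → 11
be(9) + 11 → 20
ze(12) + 20 → 32
io(24) + 32 → 56
ga(33) + 56 → 89
al(60) + ka(64) → 124
89 + 124 → 213
Huffman total = 11 + 20 + 32 + 56 + 89 + 124 + 213 = 545 bits.
Saving = 639 − 545 = 94 bits.

94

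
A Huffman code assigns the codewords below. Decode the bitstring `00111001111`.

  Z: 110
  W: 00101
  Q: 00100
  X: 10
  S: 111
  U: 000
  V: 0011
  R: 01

Read left to right; each codeword is recognised as soon as it completes (prefix code):
  0011→V | 10→X | 01→R | 111→S
Decoded message: VXRS

VXRS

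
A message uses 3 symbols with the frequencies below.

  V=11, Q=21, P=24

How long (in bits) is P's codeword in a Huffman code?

Repeatedly merge the two smallest:
V(11) + Q(21) → 32
P(24) + 32 → 56
P is a child of the root — depth 1, so its codeword is a single bit.

1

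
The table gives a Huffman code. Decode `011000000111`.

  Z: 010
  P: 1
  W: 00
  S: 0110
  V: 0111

SWWV

Read left to right; each codeword is recognised as soon as it completes (prefix code):
  0110→S | 00→W | 00→W | 0111→V
Decoded message: SWWV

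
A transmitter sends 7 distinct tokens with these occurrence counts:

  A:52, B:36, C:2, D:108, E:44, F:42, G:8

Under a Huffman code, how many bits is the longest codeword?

Merge the two lowest-weight nodes at each step:
C(2) + G(8) → 10
10 + B(36) → 46
F(42) + E(44) → 86
46 + A(52) → 98
86 + 98 → 184
D(108) + 184 → 292
The rarest symbols sit at the bottom; the longest codeword is 5 bits.

5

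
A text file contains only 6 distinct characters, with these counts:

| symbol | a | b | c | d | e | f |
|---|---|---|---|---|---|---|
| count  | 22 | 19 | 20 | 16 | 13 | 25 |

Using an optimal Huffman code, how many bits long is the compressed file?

Merge the two smallest weights repeatedly:
merge e(13) and d(16): 29
merge b(19) and c(20): 39
merge a(22) and f(25): 47
merge 29 and 39: 68
merge 47 and 68: 115
Total encoded bits = sum of merged weights = 29 + 39 + 47 + 68 + 115 = 298.

298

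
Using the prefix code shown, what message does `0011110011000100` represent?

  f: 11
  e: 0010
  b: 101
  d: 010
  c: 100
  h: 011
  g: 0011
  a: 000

Read left to right; each codeword is recognised as soon as it completes (prefix code):
  0011→g | 11→f | 0011→g | 000→a | 100→c
Decoded message: gfgac

gfgac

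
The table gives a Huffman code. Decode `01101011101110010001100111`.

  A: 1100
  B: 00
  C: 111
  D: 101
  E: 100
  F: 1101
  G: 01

GDGFAEGEC

Read left to right; each codeword is recognised as soon as it completes (prefix code):
  01→G | 101→D | 01→G | 1101→F | 1100→A | 100→E | 01→G | 100→E | 111→C
Decoded message: GDGFAEGEC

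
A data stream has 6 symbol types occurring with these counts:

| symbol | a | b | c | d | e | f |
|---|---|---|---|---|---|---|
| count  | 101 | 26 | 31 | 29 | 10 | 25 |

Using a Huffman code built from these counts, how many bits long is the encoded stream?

Greedily combine the two least-frequent nodes:
combine e(10), f(25) → 35
combine b(26), d(29) → 55
combine c(31), 35 → 66
combine 55, 66 → 121
combine a(101), 121 → 222
The encoded length is the sum of every internal node's weight: 35 + 55 + 66 + 121 + 222 = 499 bits.

499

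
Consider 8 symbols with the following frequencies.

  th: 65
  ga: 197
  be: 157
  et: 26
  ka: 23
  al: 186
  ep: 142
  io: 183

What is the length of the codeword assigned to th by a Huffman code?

Huffman merges, smallest pair first:
merge ka(23) and et(26): 49
merge 49 and th(65): 114
merge 114 and ep(142): 256
merge be(157) and io(183): 340
merge al(186) and ga(197): 383
merge 256 and 340: 596
merge 383 and 596: 979
The subtree containing th is merged 4 times, so code length = 4.

4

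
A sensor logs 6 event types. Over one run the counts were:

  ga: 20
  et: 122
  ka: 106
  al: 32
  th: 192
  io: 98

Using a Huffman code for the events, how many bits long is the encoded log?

1342

Greedily combine the two least-frequent nodes:
merge ga(20) and al(32): 52
merge 52 and io(98): 150
merge ka(106) and et(122): 228
merge 150 and th(192): 342
merge 228 and 342: 570
Each symbol's bit-cost is frequency × depth; summing gives 1342 bits (equivalently 52 + 150 + 228 + 342 + 570).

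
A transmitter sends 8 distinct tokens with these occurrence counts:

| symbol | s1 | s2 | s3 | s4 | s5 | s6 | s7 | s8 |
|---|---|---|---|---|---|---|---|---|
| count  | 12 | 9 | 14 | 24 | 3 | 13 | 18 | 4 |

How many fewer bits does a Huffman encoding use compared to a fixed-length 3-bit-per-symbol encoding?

Fixed-length: 3 bits × 97 symbols = 291 bits.
Huffman merges:
combine s5(3), s8(4) → 7
combine 7, s2(9) → 16
combine s1(12), s6(13) → 25
combine s3(14), 16 → 30
combine s7(18), s4(24) → 42
combine 25, 30 → 55
combine 42, 55 → 97
Huffman total = 7 + 16 + 25 + 30 + 42 + 55 + 97 = 272 bits.
Saving = 291 − 272 = 19 bits.

19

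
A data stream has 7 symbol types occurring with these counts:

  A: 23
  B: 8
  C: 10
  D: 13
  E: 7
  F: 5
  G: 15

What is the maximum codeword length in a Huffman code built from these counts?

4

Merge the two lowest-weight nodes at each step:
merge F(5) and E(7): 12
merge B(8) and C(10): 18
merge 12 and D(13): 25
merge G(15) and 18: 33
merge A(23) and 25: 48
merge 33 and 48: 81
The rarest symbols sit at the bottom; the longest codeword is 4 bits.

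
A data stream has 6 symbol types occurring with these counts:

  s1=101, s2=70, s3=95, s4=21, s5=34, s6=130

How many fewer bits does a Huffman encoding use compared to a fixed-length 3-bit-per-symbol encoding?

Fixed-length: 3 bits × 451 symbols = 1353 bits.
Huffman merges:
combine s4(21), s5(34) → 55
combine 55, s2(70) → 125
combine s3(95), s1(101) → 196
combine 125, s6(130) → 255
combine 196, 255 → 451
Huffman total = 55 + 125 + 196 + 255 + 451 = 1082 bits.
Saving = 1353 − 1082 = 271 bits.

271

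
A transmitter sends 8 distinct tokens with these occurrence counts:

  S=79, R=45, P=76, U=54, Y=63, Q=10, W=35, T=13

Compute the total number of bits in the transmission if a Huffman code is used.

1051

Merge the two smallest weights repeatedly:
merge Q(10) and T(13): 23
merge 23 and W(35): 58
merge R(45) and U(54): 99
merge 58 and Y(63): 121
merge P(76) and S(79): 155
merge 99 and 121: 220
merge 155 and 220: 375
The encoded length is the sum of every internal node's weight: 23 + 58 + 99 + 121 + 155 + 220 + 375 = 1051 bits.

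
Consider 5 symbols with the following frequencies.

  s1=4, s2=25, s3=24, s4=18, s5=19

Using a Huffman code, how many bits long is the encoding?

202

Greedily combine the two least-frequent nodes:
merge s1(4) and s4(18): 22
merge s5(19) and 22: 41
merge s3(24) and s2(25): 49
merge 41 and 49: 90
The encoded length is the sum of every internal node's weight: 22 + 41 + 49 + 90 = 202 bits.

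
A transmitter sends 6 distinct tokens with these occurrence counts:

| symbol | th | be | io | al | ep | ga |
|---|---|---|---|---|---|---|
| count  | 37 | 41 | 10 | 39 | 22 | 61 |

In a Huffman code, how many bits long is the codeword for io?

4

Huffman merges, smallest pair first:
io(10) + ep(22) → 32
32 + th(37) → 69
al(39) + be(41) → 80
ga(61) + 69 → 130
80 + 130 → 210
io's leaf is at depth 4, giving a 4-bit codeword.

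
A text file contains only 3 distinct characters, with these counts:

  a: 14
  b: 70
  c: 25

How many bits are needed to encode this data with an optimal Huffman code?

148

Greedily combine the two least-frequent nodes:
combine a(14), c(25) → 39
combine 39, b(70) → 109
Each symbol's bit-cost is frequency × depth; summing gives 148 bits (equivalently 39 + 109).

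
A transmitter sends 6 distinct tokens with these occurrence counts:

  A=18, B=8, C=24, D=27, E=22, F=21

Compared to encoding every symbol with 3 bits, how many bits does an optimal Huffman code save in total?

Fixed-length: 3 bits × 120 symbols = 360 bits.
Huffman merges:
merge B(8) and A(18): 26
merge F(21) and E(22): 43
merge C(24) and 26: 50
merge D(27) and 43: 70
merge 50 and 70: 120
Huffman total = 26 + 43 + 50 + 70 + 120 = 309 bits.
Saving = 360 − 309 = 51 bits.

51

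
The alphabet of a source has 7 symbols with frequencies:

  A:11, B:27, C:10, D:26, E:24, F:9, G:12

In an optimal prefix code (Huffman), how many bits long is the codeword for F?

4

Build the tree from the bottom:
combine F(9), C(10) → 19
combine A(11), G(12) → 23
combine 19, 23 → 42
combine E(24), D(26) → 50
combine B(27), 42 → 69
combine 50, 69 → 119
F sits 4 levels below the root, so its codeword is 4 bits.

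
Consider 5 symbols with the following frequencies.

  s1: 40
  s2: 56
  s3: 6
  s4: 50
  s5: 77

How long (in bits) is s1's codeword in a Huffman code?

Huffman merges, smallest pair first:
s3(6) + s1(40) → 46
46 + s4(50) → 96
s2(56) + s5(77) → 133
96 + 133 → 229
s1 sits 3 levels below the root, so its codeword is 3 bits.

3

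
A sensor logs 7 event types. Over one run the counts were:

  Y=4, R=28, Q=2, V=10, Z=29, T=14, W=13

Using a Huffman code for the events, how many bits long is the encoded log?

Greedily combine the two least-frequent nodes:
merge Q(2) and Y(4): 6
merge 6 and V(10): 16
merge W(13) and T(14): 27
merge 16 and 27: 43
merge R(28) and Z(29): 57
merge 43 and 57: 100
The encoded length is the sum of every internal node's weight: 6 + 16 + 27 + 43 + 57 + 100 = 249 bits.

249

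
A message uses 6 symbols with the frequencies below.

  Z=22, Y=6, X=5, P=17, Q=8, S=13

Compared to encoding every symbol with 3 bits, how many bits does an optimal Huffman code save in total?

Fixed-length: 3 bits × 71 symbols = 213 bits.
Huffman merges:
X(5) + Y(6) → 11
Q(8) + 11 → 19
S(13) + P(17) → 30
19 + Z(22) → 41
30 + 41 → 71
Huffman total = 11 + 19 + 30 + 41 + 71 = 172 bits.
Saving = 213 − 172 = 41 bits.

41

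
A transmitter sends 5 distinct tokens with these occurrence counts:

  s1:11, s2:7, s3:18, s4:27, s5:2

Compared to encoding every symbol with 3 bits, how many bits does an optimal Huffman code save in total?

Fixed-length: 3 bits × 65 symbols = 195 bits.
Huffman merges:
combine s5(2), s2(7) → 9
combine 9, s1(11) → 20
combine s3(18), 20 → 38
combine s4(27), 38 → 65
Huffman total = 9 + 20 + 38 + 65 = 132 bits.
Saving = 195 − 132 = 63 bits.

63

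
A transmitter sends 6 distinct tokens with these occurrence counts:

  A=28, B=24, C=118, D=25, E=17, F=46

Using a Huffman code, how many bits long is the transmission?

579

Merge the two smallest weights repeatedly:
combine E(17), B(24) → 41
combine D(25), A(28) → 53
combine 41, F(46) → 87
combine 53, 87 → 140
combine C(118), 140 → 258
The encoded length is the sum of every internal node's weight: 41 + 53 + 87 + 140 + 258 = 579 bits.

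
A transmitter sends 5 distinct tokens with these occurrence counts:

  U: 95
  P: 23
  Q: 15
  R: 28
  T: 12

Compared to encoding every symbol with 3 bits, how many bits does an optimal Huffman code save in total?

191

Fixed-length: 3 bits × 173 symbols = 519 bits.
Huffman merges:
merge T(12) and Q(15): 27
merge P(23) and 27: 50
merge R(28) and 50: 78
merge 78 and U(95): 173
Huffman total = 27 + 50 + 78 + 173 = 328 bits.
Saving = 519 − 328 = 191 bits.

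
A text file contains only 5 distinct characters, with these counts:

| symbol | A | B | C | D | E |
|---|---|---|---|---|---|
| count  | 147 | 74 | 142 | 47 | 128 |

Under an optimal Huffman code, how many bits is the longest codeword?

Merge the two lowest-weight nodes at each step:
combine D(47), B(74) → 121
combine 121, E(128) → 249
combine C(142), A(147) → 289
combine 249, 289 → 538
The first pair merged (D, B) ends up deepest, at depth 3.

3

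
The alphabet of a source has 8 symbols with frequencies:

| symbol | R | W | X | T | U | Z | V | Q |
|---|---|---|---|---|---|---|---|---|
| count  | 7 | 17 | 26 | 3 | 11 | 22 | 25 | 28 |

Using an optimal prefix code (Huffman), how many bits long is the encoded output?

Build the Huffman tree bottom-up:
merge T(3) and R(7): 10
merge 10 and U(11): 21
merge W(17) and 21: 38
merge Z(22) and V(25): 47
merge X(26) and Q(28): 54
merge 38 and 47: 85
merge 54 and 85: 139
Each symbol's bit-cost is frequency × depth; summing gives 394 bits (equivalently 10 + 21 + 38 + 47 + 54 + 85 + 139).

394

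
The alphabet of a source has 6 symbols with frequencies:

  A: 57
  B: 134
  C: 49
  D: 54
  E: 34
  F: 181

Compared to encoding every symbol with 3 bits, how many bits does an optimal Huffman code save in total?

315

Fixed-length: 3 bits × 509 symbols = 1527 bits.
Huffman merges:
E(34) + C(49) → 83
D(54) + A(57) → 111
83 + 111 → 194
B(134) + F(181) → 315
194 + 315 → 509
Huffman total = 83 + 111 + 194 + 315 + 509 = 1212 bits.
Saving = 1527 − 1212 = 315 bits.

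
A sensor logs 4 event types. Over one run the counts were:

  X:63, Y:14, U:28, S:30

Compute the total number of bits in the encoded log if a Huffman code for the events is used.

Build the Huffman tree bottom-up:
combine Y(14), U(28) → 42
combine S(30), 42 → 72
combine X(63), 72 → 135
Total encoded bits = sum of merged weights = 42 + 72 + 135 = 249.

249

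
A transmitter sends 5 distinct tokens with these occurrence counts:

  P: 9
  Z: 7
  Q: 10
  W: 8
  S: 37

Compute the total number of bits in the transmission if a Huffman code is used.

139

Build the Huffman tree bottom-up:
merge Z(7) and W(8): 15
merge P(9) and Q(10): 19
merge 15 and 19: 34
merge 34 and S(37): 71
Each symbol's bit-cost is frequency × depth; summing gives 139 bits (equivalently 15 + 19 + 34 + 71).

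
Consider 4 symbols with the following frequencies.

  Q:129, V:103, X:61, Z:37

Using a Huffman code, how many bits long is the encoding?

Build the Huffman tree bottom-up:
combine Z(37), X(61) → 98
combine 98, V(103) → 201
combine Q(129), 201 → 330
Total encoded bits = sum of merged weights = 98 + 201 + 330 = 629.

629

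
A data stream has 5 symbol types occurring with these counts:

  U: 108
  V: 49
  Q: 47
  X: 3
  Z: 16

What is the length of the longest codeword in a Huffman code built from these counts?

4

Merge the two lowest-weight nodes at each step:
merge X(3) and Z(16): 19
merge 19 and Q(47): 66
merge V(49) and 66: 115
merge U(108) and 115: 223
The rarest symbols sit at the bottom; the longest codeword is 4 bits.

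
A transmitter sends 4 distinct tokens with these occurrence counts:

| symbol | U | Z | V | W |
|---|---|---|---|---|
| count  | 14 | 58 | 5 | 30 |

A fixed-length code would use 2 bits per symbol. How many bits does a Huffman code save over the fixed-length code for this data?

39

Fixed-length: 2 bits × 107 symbols = 214 bits.
Huffman merges:
combine V(5), U(14) → 19
combine 19, W(30) → 49
combine 49, Z(58) → 107
Huffman total = 19 + 49 + 107 = 175 bits.
Saving = 214 − 175 = 39 bits.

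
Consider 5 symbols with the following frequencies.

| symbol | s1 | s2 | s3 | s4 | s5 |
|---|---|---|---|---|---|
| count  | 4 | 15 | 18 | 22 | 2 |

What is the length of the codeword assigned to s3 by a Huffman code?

Build the tree from the bottom:
s5(2) + s1(4) → 6
6 + s2(15) → 21
s3(18) + 21 → 39
s4(22) + 39 → 61
s3's leaf is at depth 2, giving a 2-bit codeword.

2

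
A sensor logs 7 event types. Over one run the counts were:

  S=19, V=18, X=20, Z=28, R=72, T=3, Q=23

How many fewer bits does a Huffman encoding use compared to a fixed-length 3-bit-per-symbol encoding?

84

Fixed-length: 3 bits × 183 symbols = 549 bits.
Huffman merges:
merge T(3) and V(18): 21
merge S(19) and X(20): 39
merge 21 and Q(23): 44
merge Z(28) and 39: 67
merge 44 and 67: 111
merge R(72) and 111: 183
Huffman total = 21 + 39 + 44 + 67 + 111 + 183 = 465 bits.
Saving = 549 − 465 = 84 bits.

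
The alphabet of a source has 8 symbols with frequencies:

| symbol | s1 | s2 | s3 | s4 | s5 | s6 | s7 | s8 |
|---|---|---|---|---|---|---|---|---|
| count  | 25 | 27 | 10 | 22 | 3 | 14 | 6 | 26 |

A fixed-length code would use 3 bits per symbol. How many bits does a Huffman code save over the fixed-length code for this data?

25

Fixed-length: 3 bits × 133 symbols = 399 bits.
Huffman merges:
combine s5(3), s7(6) → 9
combine 9, s3(10) → 19
combine s6(14), 19 → 33
combine s4(22), s1(25) → 47
combine s8(26), s2(27) → 53
combine 33, 47 → 80
combine 53, 80 → 133
Huffman total = 9 + 19 + 33 + 47 + 53 + 80 + 133 = 374 bits.
Saving = 399 − 374 = 25 bits.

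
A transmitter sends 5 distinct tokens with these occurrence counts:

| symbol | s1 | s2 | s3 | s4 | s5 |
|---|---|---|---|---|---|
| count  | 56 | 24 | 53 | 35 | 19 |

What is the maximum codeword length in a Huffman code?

Merge the two lowest-weight nodes at each step:
combine s5(19), s2(24) → 43
combine s4(35), 43 → 78
combine s3(53), s1(56) → 109
combine 78, 109 → 187
The first pair merged (s5, s2) ends up deepest, at depth 3.

3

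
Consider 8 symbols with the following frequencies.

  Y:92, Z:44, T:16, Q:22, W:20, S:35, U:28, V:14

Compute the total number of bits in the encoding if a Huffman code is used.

Greedily combine the two least-frequent nodes:
V(14) + T(16) → 30
W(20) + Q(22) → 42
U(28) + 30 → 58
S(35) + 42 → 77
Z(44) + 58 → 102
77 + Y(92) → 169
102 + 169 → 271
Total encoded bits = sum of merged weights = 30 + 42 + 58 + 77 + 102 + 169 + 271 = 749.

749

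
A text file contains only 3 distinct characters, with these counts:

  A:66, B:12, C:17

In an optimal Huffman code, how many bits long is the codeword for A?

Build the tree from the bottom:
B(12) + C(17) → 29
29 + A(66) → 95
A sits one level below the root: a 1-bit codeword.

1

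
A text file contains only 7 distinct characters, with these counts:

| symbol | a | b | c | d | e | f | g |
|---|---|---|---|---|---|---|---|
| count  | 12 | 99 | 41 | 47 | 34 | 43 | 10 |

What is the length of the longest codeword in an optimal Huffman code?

4

Merge the two lowest-weight nodes at each step:
g(10) + a(12) → 22
22 + e(34) → 56
c(41) + f(43) → 84
d(47) + 56 → 103
84 + b(99) → 183
103 + 183 → 286
Maximum depth reached is 4.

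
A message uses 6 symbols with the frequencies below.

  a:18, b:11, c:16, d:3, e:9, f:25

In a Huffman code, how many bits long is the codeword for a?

2

Repeatedly merge the two smallest:
combine d(3), e(9) → 12
combine b(11), 12 → 23
combine c(16), a(18) → 34
combine 23, f(25) → 48
combine 34, 48 → 82
a's leaf is at depth 2, giving a 2-bit codeword.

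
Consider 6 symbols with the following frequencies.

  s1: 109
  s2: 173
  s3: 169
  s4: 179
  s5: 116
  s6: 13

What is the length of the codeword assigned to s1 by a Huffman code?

4

Repeatedly merge the two smallest:
s6(13) + s1(109) → 122
s5(116) + 122 → 238
s3(169) + s2(173) → 342
s4(179) + 238 → 417
342 + 417 → 759
The subtree containing s1 is merged 4 times, so code length = 4.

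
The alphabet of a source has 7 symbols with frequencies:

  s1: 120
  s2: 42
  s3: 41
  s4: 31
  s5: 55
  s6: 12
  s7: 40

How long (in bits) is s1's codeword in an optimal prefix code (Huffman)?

Build the tree from the bottom:
combine s6(12), s4(31) → 43
combine s7(40), s3(41) → 81
combine s2(42), 43 → 85
combine s5(55), 81 → 136
combine 85, s1(120) → 205
combine 136, 205 → 341
s1's leaf is at depth 2, giving a 2-bit codeword.

2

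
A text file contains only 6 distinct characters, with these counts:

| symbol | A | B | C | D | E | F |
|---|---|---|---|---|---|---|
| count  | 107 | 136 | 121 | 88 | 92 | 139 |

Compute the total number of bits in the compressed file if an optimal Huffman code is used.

Merge the two smallest weights repeatedly:
D(88) + E(92) → 180
A(107) + C(121) → 228
B(136) + F(139) → 275
180 + 228 → 408
275 + 408 → 683
The encoded length is the sum of every internal node's weight: 180 + 228 + 275 + 408 + 683 = 1774 bits.

1774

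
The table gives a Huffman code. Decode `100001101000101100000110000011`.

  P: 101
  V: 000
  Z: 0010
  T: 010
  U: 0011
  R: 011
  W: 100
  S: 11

Read left to right; each codeword is recognised as soon as it completes (prefix code):
  100→W | 0011→U | 010→T | 0010→Z | 11→S | 000→V | 0011→U | 000→V | 0011→U
Decoded message: WUTZSVUVU

WUTZSVUVU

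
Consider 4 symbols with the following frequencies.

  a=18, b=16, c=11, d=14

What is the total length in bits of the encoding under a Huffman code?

Greedily combine the two least-frequent nodes:
merge c(11) and d(14): 25
merge b(16) and a(18): 34
merge 25 and 34: 59
The encoded length is the sum of every internal node's weight: 25 + 34 + 59 = 118 bits.

118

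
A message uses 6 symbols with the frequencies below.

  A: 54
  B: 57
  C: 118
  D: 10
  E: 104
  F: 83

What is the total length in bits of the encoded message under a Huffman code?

1037

Greedily combine the two least-frequent nodes:
merge D(10) and A(54): 64
merge B(57) and 64: 121
merge F(83) and E(104): 187
merge C(118) and 121: 239
merge 187 and 239: 426
Total encoded bits = sum of merged weights = 64 + 121 + 187 + 239 + 426 = 1037.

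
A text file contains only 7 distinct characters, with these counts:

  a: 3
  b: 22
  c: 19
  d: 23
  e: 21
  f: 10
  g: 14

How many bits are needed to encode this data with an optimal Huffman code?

304

Merge the two smallest weights repeatedly:
combine a(3), f(10) → 13
combine 13, g(14) → 27
combine c(19), e(21) → 40
combine b(22), d(23) → 45
combine 27, 40 → 67
combine 45, 67 → 112
Each symbol's bit-cost is frequency × depth; summing gives 304 bits (equivalently 13 + 27 + 40 + 45 + 67 + 112).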